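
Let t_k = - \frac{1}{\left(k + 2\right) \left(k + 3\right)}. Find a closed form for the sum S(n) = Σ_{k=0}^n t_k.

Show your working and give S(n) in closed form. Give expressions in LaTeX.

The ratio is (k + 2)/(k + 4).
Gosper form: A/B · C(k+1)/C(k) with A=k + 2, B=k + 4, C=1.
Need (k + 2)·f(k+1) − (k + 3)·f(k) = 1.
From deg A=1, deg B=1, deg C=0: d=1.
A polynomial solution: f(k) = k/2.
Get s_k = R·t_k = -k/(2*k + 4) with R(k) = B(k−1)f(k)/C(k) = k*(k + 3)/2.
Verify: -1/(k**2 + 5*k + 6) matches t_k.
Evaluate: s_(n+1) = (-n - 1)/(2*(n + 3)); subtract s_(0) = 0 ⇒ S(n) = (-n - 1)/(2*(n + 3)).

S(n) = \frac{- n - 1}{2 \left(n + 3\right)}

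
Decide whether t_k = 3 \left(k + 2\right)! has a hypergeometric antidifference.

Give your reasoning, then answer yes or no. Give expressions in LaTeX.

r(k) = k + 3 after simplifying.
Gosper form: A/B · C(k+1)/C(k) with A=k + 3, B=1, C=1.
Solve (k + 3)·f(k+1) − (1)·f(k) = 1.
deg f ≤ -1 (via 1,0,0).
Bound -1 < 0, so the key equation has no polynomial solution.

No — key equation has no polynomial f.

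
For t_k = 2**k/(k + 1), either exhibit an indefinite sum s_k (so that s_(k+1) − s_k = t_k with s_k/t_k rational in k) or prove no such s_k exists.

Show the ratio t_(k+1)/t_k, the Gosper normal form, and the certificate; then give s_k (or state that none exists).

Ratio r(k) = 2*(k + 1)/(k + 2).
Factor: A=2*k + 2; B=k + 2; C=1.
Need (2*k + 2)·f(k+1) − (k + 1)·f(k) = 1.
Bound: deg f ≤ -1.
d = -1 < 0 ⇒ no nonzero polynomial f; not summable.

none — t_k is not Gosper-summable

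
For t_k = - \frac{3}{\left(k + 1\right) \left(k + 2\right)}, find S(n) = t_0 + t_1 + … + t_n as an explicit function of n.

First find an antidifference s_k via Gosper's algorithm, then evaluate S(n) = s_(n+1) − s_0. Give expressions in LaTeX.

S(n) = \frac{3 \left(- n - 1\right)}{n + 2}

The ratio is (k + 1)/(k + 3).
Normal form (A,B,C) = (k + 1, k + 3, 1).
Need (k + 1)·f(k+1) − (k + 2)·f(k) = 1.
d = 1 from the (1,1,0) case.
Coefficient equations give f(k) = k.
Get s_k = R·t_k = -3*k/(k + 1) with R(k) = B(k−1)f(k)/C(k) = k*(k + 2).
Δs = -3/(k**2 + 3*k + 2), as required.
s_(n+1) = 3*(-n - 1)/(n + 2) and s_(0) = 0, so S(n) = 3*(-n - 1)/(n + 2).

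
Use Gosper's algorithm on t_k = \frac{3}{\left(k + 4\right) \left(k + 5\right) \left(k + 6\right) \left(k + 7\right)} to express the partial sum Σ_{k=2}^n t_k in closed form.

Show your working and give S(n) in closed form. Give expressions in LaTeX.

S(n) = \frac{n^{3} + 18 n^{2} + 107 n - 126}{336 \left(n^{3} + 18 n^{2} + 107 n + 210\right)}

The ratio is (k + 4)/(k + 8).
Gosper form: A/B · C(k+1)/C(k) with A=k + 4, B=k + 8, C=1.
Solve (k + 4)·f(k+1) − (k + 7)·f(k) = 1.
Bound: deg f ≤ 3.
Solve for f: f(k) = k*(k**2 + 15*k + 74)/360 (degree 3 ≤ 3).
Certificate R = B(k−1)f/C = k*(k + 7)*(k**2 + 15*k + 74)/360 gives s_k = k*(k**2 + 15*k + 74)/(120*(k + 4)*(k + 5)*(k + 6)).
Check: Δs_k = 3/(k**4 + 22*k**3 + 179*k**2 + 638*k + 840). ✓
Evaluate: s_(n+1) = (n**3 + 18*n**2 + 107*n + 90)/(120*(n**3 + 18*n**2 + 107*n + 210)); subtract s_(2) = 3/560 ⇒ S(n) = (n**3 + 18*n**2 + 107*n - 126)/(336*(n**3 + 18*n**2 + 107*n + 210)).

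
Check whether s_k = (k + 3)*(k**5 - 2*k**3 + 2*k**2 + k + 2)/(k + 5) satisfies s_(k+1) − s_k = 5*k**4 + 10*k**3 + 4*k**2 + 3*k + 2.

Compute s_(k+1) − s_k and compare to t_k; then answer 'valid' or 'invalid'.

Invalid: residual 2*(-4*k**5 - 35*k**4 - 56*k**3 - 21*k**2 - 16*k - 8)/(k**2 + 11*k + 30) ≠ 0.

s_(k+1) = (k + 4)*(k + (k + 1)**5 - 2*(k + 1)**3 + 2*(k + 1)**2 + 3)/(k + 6)
s_(k+1) − s_k = (5*k**6 + 57*k**5 + 194*k**4 + 235*k**3 + 113*k**2 + 80*k + 44)/(k**2 + 11*k + 30)
(s_(k+1) − s_k) − t_k = 2*(-4*k**5 - 35*k**4 - 56*k**3 - 21*k**2 - 16*k - 8)/(k**2 + 11*k + 30)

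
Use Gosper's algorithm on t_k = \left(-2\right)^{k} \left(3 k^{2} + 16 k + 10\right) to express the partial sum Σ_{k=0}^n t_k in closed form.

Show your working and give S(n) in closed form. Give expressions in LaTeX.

t_(k+1)/t_k = 2*(-3*k**2 - 22*k - 29)/(3*k**2 + 16*k + 10).
Take A(k)=-2, B(k)=1, C(k)=k**2 + 16*k/3 + 10/3.
Solve (-2)·f(k+1) − (1)·f(k) = k**2 + 16*k/3 + 10/3.
deg f ≤ 2 (via 0,0,2).
Solving with deg f ≤ 2: f(k) = -k*(k + 4)/3.
Certificate R = B(k−1)f/C = -k*(k + 4)/(3*k**2 + 16*k + 10) gives s_k = (-2)**k*k*(-k - 4).
s_(k+1) − s_k = (-2)**k*(3*k**2 + 16*k + 10) = t_k.
s_(n+1) = 2*(-2)**n*(n**2 + 6*n + 5) and s_(0) = 0, so S(n) = 2*(-2)**n*(n**2 + 6*n + 5).

S(n) = 2 \left(-2\right)^{n} \left(n^{2} + 6 n + 5\right)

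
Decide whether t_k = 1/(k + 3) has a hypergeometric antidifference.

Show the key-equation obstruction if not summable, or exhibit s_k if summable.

t_(k+1)/t_k = (k + 3)/(k + 4).
So A=k + 3 and B=k + 4, with C=1.
Set up (k + 3)·f(k+1) − (k + 3)·f(k) − (1) = 0.
Bound: deg f ≤ 0.
Put f(k) = c0: A·f(k+1) − B(k−1)·f(k) − C = -1; need -1 = 0 — inconsistent ⇒ no f, not summable.

No. Not Gosper-summable.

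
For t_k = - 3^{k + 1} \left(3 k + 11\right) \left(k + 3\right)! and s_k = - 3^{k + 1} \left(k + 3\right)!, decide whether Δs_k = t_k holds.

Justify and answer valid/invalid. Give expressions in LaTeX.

Valid: the claim telescopes to t_k.

s_(k+1) = -3**(k + 2)*factorial(k + 4)
s_(k+1) − s_k = -3**(k + 1)*(3*k + 11)*factorial(k + 3)
(s_(k+1) − s_k) − t_k = 0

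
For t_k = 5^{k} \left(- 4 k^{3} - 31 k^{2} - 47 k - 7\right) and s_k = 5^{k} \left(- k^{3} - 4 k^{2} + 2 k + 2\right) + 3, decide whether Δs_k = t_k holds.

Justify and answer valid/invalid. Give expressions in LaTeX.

s_(k+1) = 5**(k + 1)*(2*k - (k + 1)**3 - 4*(k + 1)**2 + 4) + 3
s_(k+1) − s_k = 5**k*(-4*k**3 - 31*k**2 - 47*k - 7)
(s_(k+1) − s_k) − t_k = 0

valid (s_(k+1) − s_k reduces to t_k)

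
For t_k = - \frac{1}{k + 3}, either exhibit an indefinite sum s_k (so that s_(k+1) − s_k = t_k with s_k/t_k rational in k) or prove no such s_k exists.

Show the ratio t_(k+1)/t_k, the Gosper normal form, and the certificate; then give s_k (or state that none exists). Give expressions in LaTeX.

none — t_k is not Gosper-summable

r(k) = (k + 3)/(k + 4) after simplifying.
Normal form (A,B,C) = (k + 3, k + 4, 1).
Key eq: (k + 3)·f(k+1) = (k + 3)·f(k) + (1).
Bound: deg f ≤ 0.
Put f(k) = c0: A·f(k+1) − B(k−1)·f(k) − C = -1; need -1 = 0 — inconsistent ⇒ no f, not summable.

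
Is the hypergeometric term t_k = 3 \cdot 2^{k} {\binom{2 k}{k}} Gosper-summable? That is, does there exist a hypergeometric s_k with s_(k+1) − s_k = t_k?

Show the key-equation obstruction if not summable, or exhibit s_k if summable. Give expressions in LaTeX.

r(k) = 4*(2*k + 1)/(k + 1) after simplifying.
Take A(k)=8*k + 4, B(k)=k + 1, C(k)=1.
f must satisfy (8*k + 4)·f(k+1) − (k)·f(k) = 1.
Degrees (1,1,0) ⇒ d ≤ -1.
Bound -1 < 0, so the key equation has no polynomial solution.

No — t_k has no hypergeometric antidifference.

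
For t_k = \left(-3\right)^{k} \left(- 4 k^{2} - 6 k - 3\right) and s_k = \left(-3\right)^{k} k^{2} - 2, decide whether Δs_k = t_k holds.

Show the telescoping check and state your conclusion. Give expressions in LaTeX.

valid; difference matches t_k

s_(k+1) = (-3)**(k + 1)*(k + 1)**2 - 2
s_(k+1) − s_k = (-3)**k*(-k**2 - 3*(k + 1)**2)
(s_(k+1) − s_k) − t_k = 0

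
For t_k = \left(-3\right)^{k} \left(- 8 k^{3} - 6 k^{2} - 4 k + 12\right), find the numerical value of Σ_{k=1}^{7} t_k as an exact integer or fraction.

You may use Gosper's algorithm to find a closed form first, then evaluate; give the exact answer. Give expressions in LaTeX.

Σ = 5491548

Step 1: r(k) = 3*(-4*k**3 - 15*k**2 - 20*k - 3)/(4*k**3 + 3*k**2 + 2*k - 6).
A = -3, B = 1, C = k**3 + 3*k**2/4 + k/2 - 3/2.
f must satisfy (-3)·f(k+1) − (1)·f(k) = k**3 + 3*k**2/4 + k/2 - 3/2.
deg f ≤ 3 (via 0,0,3).
Solving with deg f ≤ 3: f(k) = -(2*k**3 - 3*k**2 + k - 3)/8.
Certificate R = B(k−1)f/C = -(2*k**3 - 3*k**2 + k - 3)/(2*(4*k**3 + 3*k**2 + 2*k - 6)) gives s_k = (-3)**k*(2*k**3 - 3*k**2 + k - 3).
s_(k+1) − s_k = (-3)**k*(-8*k**3 - 6*k**2 - 4*k + 12) = t_k.
Evaluate s at k=8 and k=1: 5491557 and 9; difference 5491548.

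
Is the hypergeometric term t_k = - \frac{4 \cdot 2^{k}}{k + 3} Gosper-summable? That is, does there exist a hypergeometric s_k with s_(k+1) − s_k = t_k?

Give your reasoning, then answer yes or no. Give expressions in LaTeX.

r(k) = 2*(k + 3)/(k + 4) after simplifying.
Gosper form: A/B · C(k+1)/C(k) with A=2*k + 6, B=k + 4, C=1.
Solve (2*k + 6)·f(k+1) − (k + 3)·f(k) = 1.
d = -1 from the (1,1,0) case.
Negative degree bound (-1): no f exists, t_k not Gosper-summable.

No — negative degree bound, so no certificate f.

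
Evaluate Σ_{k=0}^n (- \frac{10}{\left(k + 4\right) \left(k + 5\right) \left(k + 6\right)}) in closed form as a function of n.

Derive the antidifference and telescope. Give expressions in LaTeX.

S(n) = \frac{- n^{2} - 11 n - 10}{4 \left(n^{2} + 11 n + 30\right)}

Step 1: r(k) = (k + 4)/(k + 7).
Factor: A=k + 4; B=k + 7; C=1.
f must satisfy (k + 4)·f(k+1) − (k + 6)·f(k) = 1.
Degrees (1,1,0) ⇒ d ≤ 2.
Solving with deg f ≤ 2: f(k) = k*(k + 9)/40.
Get s_k = R·t_k = k*(-k - 9)/(4*(k + 4)*(k + 5)) with R(k) = B(k−1)f(k)/C(k) = k*(k + 6)*(k + 9)/40.
Verify: -10/(k**3 + 15*k**2 + 74*k + 120) matches t_k.
Telescope: S(n) = s_(n+1) − s_(0) = (-n**2 - 11*n - 10)/(4*(n**2 + 11*n + 30)) − (0) = (-n**2 - 11*n - 10)/(4*(n**2 + 11*n + 30)).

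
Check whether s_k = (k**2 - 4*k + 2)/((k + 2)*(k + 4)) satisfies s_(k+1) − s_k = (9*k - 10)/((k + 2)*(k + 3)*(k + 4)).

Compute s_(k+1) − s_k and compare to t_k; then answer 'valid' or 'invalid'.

s_(k+1) = (-4*k + (k + 1)**2 - 2)/((k + 3)*(k + 5))
s_(k+1) − s_k = 2*(5*k**2 + 11*k - 19)/(k**4 + 14*k**3 + 71*k**2 + 154*k + 120)
(s_(k+1) − s_k) − t_k = (k**2 - 13*k + 12)/(k**4 + 14*k**3 + 71*k**2 + 154*k + 120)

Invalid: residual (k**2 - 13*k + 12)/(k**4 + 14*k**3 + 71*k**2 + 154*k + 120) ≠ 0.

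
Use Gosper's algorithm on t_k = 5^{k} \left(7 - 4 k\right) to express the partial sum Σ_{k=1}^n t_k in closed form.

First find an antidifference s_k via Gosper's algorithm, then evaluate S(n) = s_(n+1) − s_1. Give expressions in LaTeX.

Ratio r(k) = 5*(4*k - 3)/(4*k - 7).
Take A(k)=5, B(k)=1, C(k)=k - 7/4.
Solve (5)·f(k+1) − (1)·f(k) = k - 7/4.
deg f ≤ 1 (via 0,0,1).
Solving with deg f ≤ 1: f(k) = (k - 3)/4.
So s_k = (B(k−1)f/C)·t_k = ((k - 3)/(4*k - 7))·t_k = 5**k*(3 - k).
s_(k+1) − s_k = 5**k*(7 - 4*k) = t_k.
Telescope: S(n) = s_(n+1) − s_(1) = 5**(n + 1)*(2 - n) − (10) = -5*5**n*n + 10*5**n - 10.

S(n) = - 5 \cdot 5^{n} n + 10 \cdot 5^{n} - 10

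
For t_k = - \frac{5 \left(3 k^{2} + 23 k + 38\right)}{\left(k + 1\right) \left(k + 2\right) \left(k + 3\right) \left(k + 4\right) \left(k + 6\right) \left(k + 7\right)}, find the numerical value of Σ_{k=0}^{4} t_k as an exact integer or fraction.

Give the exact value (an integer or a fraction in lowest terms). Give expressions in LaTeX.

The ratio is (k + 1)*(k + 6)*(23*k + 3*(k + 1)**2 + 61)/((k + 5)*(k + 8)*(3*k**2 + 23*k + 38)).
So A=k + 1 and B=k + 8, with C=k**3 + 38*k**2/3 + 51*k + 190/3.
Need (k + 1)·f(k+1) − (k + 7)·f(k) = k**3 + 38*k**2/3 + 51*k + 190/3.
Degrees (1,1,3) ⇒ d ≤ 6.
Solve for f: f(k) = k*(k + 2)*(k + 4)*(k + 5)*(k**2 + 10*k + 27)/54 (degree 6 ≤ 6).
So s_k = (B(k−1)f/C)·t_k = (k*(k + 2)*(k + 4)*(k + 7)*(k**2 + 10*k + 27)/(18*(3*k**2 + 23*k + 38)))·t_k = 5*k*(-k**2 - 10*k - 27)/(18*(k**3 + 10*k**2 + 27*k + 18)).
Check: Δs_k = 5*(-3*k**2 - 23*k - 38)/(k**6 + 23*k**5 + 207*k**4 + 925*k**3 + 2144*k**2 + 2412*k + 1008). ✓
Evaluate s at k=5 and k=0: -425/1584 and 0; difference -425/1584.

Σ = -425/1584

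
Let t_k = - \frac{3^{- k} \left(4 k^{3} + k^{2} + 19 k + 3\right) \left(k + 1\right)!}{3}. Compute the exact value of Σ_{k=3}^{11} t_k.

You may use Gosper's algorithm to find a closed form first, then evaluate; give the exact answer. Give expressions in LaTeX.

Compute t_(k+1)/t_k: get (k + 2)*(19*k + 4*(k + 1)**3 + (k + 1)**2 + 22)/(3*(4*k**3 + k**2 + 19*k + 3)).
Gosper form: A/B · C(k+1)/C(k) with A=k/3 + 2/3, B=1, C=k**3 + k**2/4 + 19*k/4 + 3/4.
Set up (k/3 + 2/3)·f(k+1) − (1)·f(k) − (k**3 + k**2/4 + 19*k/4 + 3/4) = 0.
Degrees (1,0,3) ⇒ d ≤ 2.
Match coefficients ⇒ f(k) = 3*(k - 1)*(4*k + 1)/4.
Get s_k = R·t_k = -(k - 1)*(4*k + 1)*factorial(k + 1)/3**k with R(k) = B(k−1)f(k)/C(k) = 3*(k - 1)*(4*k + 1)/(4*k**3 + k**2 + 19*k + 3).
Δs = -(4*k**3 + k**2 + 19*k + 3)*factorial(k + 1)/(3*3**k), as required.
Evaluate s at k=12 and k=3: -13812198400/2187 and -208/9; difference -13812147856/2187.

Σ = -13812147856/2187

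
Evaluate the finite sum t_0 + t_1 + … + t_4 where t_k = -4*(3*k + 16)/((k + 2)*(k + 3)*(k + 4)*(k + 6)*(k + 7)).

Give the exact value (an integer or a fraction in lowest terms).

t_(k+1)/t_k = (k + 2)*(k + 6)*(3*k + 19)/((k + 5)*(k + 8)*(3*k + 16)).
Take A(k)=k + 2, B(k)=k + 8, C(k)=k**2 + 31*k/3 + 80/3.
Need (k + 2)·f(k+1) − (k + 7)·f(k) = k**2 + 31*k/3 + 80/3.
d = 5 from the (1,1,2) case.
Match coefficients ⇒ f(k) = k*(k + 4)*(k + 5)*(k**2 + 11*k + 36)/108.
So s_k = (B(k−1)f/C)·t_k = (k*(k + 4)*(k + 7)*(k**2 + 11*k + 36)/(36*(3*k + 16)))·t_k = k*(-k**2 - 11*k - 36)/(9*(k**3 + 11*k**2 + 36*k + 36)).
Δs = 4*(-3*k - 16)/(k**5 + 22*k**4 + 185*k**3 + 740*k**2 + 1404*k + 1008), as required.
Σ_(k=0)^(4) t_k = s_(5) − s_(0) = -145/1386 − (0) = -145/1386.

Σ = -145/1386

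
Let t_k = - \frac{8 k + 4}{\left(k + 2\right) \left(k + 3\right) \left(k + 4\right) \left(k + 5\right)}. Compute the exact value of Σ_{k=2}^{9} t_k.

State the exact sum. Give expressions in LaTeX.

Compute t_(k+1)/t_k: get (k + 2)*(2*k + 3)/((k + 6)*(2*k + 1)).
Normal form (A,B,C) = (k + 2, k + 6, k + 1/2).
f must satisfy (k + 2)·f(k+1) − (k + 5)·f(k) = k + 1/2.
Bound: deg f ≤ 3.
Match coefficients ⇒ f(k) = k*(k**2 + 9*k + 2)/48.
So s_k = (B(k−1)f/C)·t_k = (k*(k + 5)*(k**2 + 9*k + 2)/(24*(2*k + 1)))·t_k = -k*(k**2 + 9*k + 2)/(6*(k + 2)*(k + 3)*(k + 4)).
Δs = 4*(-2*k - 1)/(k**4 + 14*k**3 + 71*k**2 + 154*k + 120), as required.
Sum = s_(10) − s_(2); s_(10) = -40/273, s_(2) = -1/15 ⇒ -109/1365.

Σ = -109/1365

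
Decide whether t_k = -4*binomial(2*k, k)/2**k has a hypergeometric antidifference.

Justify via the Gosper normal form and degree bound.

r(k) = (2*k + 1)/(k + 1) after simplifying.
Factor: A=2*k + 1; B=k + 1; C=1.
f must satisfy (2*k + 1)·f(k+1) − (k)·f(k) = 1.
deg f ≤ -1 (via 1,1,0).
d = -1 < 0 ⇒ no nonzero polynomial f; not summable.

No — negative degree bound, so no certificate f.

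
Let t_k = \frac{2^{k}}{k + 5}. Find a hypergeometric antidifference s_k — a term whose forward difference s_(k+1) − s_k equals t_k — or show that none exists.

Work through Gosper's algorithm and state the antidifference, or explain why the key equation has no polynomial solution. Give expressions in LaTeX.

none — t_k is not Gosper-summable

Step 1: r(k) = 2*(k + 5)/(k + 6).
Gosper form: A/B · C(k+1)/C(k) with A=2*k + 10, B=k + 6, C=1.
Set up (2*k + 10)·f(k+1) − (k + 5)·f(k) − (1) = 0.
From deg A=1, deg B=1, deg C=0: d=-1.
d = -1 < 0 ⇒ no nonzero polynomial f; not summable.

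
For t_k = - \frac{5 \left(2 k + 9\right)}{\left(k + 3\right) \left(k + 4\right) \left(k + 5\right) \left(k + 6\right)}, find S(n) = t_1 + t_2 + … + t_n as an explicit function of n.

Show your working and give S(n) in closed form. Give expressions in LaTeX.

S(n) = \frac{5 n \left(- n - 10\right)}{24 \left(n^{2} + 10 n + 24\right)}

Compute t_(k+1)/t_k: get (k + 3)*(2*k + 11)/((k + 7)*(2*k + 9)).
Gosper form: A/B · C(k+1)/C(k) with A=k + 3, B=k + 7, C=k + 9/2.
Key eq: (k + 3)·f(k+1) = (k + 6)·f(k) + (k + 9/2).
deg f ≤ 3 (via 1,1,1).
A polynomial solution: f(k) = k*(k + 4)*(k + 8)/30.
R(k) = B(k−1)·f(k)/C(k) = k*(k + 4)*(k + 6)*(k + 8)/(15*(2*k + 9)); s_k = R·t_k = k*(-k - 8)/(3*(k**2 + 8*k + 15)).
s_(k+1) − s_k = 5*(-2*k - 9)/(k**4 + 18*k**3 + 119*k**2 + 342*k + 360) = t_k.
Σ_(k=1)^n t_k = s_(n+1) − s_(1) = ((-n**2 - 10*n - 9)/(3*(n**2 + 10*n + 24))) − (-1/8), i.e. 5*n*(-n - 10)/(24*(n**2 + 10*n + 24)).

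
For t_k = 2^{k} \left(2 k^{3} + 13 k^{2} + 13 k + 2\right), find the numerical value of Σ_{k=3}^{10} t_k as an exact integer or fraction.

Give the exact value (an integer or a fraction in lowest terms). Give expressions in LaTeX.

Σ = 5635648

The ratio is 2*(2*k**3 + 19*k**2 + 45*k + 30)/(2*k**3 + 13*k**2 + 13*k + 2).
So A=2 and B=1, with C=k**3 + 13*k**2/2 + 13*k/2 + 1.
Key eq: (2)·f(k+1) = (1)·f(k) + (k**3 + 13*k**2/2 + 13*k/2 + 1).
deg f ≤ 3 (via 0,0,3).
Match coefficients ⇒ f(k) = (2*k**3 + k**2 - 3*k + 2)/2.
Then R = B(k−1)f/C = (2*k**3 + k**2 - 3*k + 2)/((k + 1)*(2*k**2 + 11*k + 2)), so s_k = R(k)·t_k = 2**k*(2*k**3 + k**2 - 3*k + 2).
Δs = 2**k*(2*k**3 + 13*k**2 + 13*k + 2), as required.
Telescoping: Σ = s_(11) − s_(3) = 5636096 − (448) = 5635648.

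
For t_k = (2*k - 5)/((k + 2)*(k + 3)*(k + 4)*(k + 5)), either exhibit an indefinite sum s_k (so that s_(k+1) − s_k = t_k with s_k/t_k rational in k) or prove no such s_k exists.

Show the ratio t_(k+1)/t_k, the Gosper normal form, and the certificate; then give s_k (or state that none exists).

s_k = k*(-k**2 - 9*k - 50)/(24*(k + 2)*(k + 3)*(k + 4))

r(k) = (k + 2)*(2*k - 3)/((k + 6)*(2*k - 5)) after simplifying.
Take A(k)=k + 2, B(k)=k + 6, C(k)=k - 5/2.
Need (k + 2)·f(k+1) − (k + 5)·f(k) = k - 5/2.
Degrees (1,1,1) ⇒ d ≤ 3.
Match coefficients ⇒ f(k) = -k*(k**2 + 9*k + 50)/48.
Get s_k = R·t_k = k*(-k**2 - 9*k - 50)/(24*(k + 2)*(k + 3)*(k + 4)) with R(k) = B(k−1)f(k)/C(k) = -k*(k + 5)*(k**2 + 9*k + 50)/(24*(2*k - 5)).
Check: Δs_k = (2*k - 5)/(k**4 + 14*k**3 + 71*k**2 + 154*k + 120). ✓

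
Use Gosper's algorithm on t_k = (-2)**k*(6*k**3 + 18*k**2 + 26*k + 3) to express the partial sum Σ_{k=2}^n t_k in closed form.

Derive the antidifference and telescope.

The ratio is 2*(-6*k**3 - 36*k**2 - 80*k - 53)/(6*k**3 + 18*k**2 + 26*k + 3).
A = -2, B = 1, C = k**3 + 3*k**2 + 13*k/3 + 1/2.
Need (-2)·f(k+1) − (1)·f(k) = k**3 + 3*k**2 + 13*k/3 + 1/2.
Bound: deg f ≤ 3.
Solve for f: f(k) = -(2*k**3 + 2*k**2 + 2*k - 3)/6 (degree 3 ≤ 3).
So s_k = (B(k−1)f/C)·t_k = (-(2*k**3 + 2*k**2 + 2*k - 3)/(6*k**3 + 18*k**2 + 26*k + 3))·t_k = (-2)**k*(-2*k**3 - 2*k**2 - 2*k + 3).
Verify: (-2)**k*(6*k**3 + 18*k**2 + 26*k + 3) matches t_k.
Evaluate: s_(n+1) = 2*(-2)**n*(2*n**3 + 8*n**2 + 12*n + 3); subtract s_(2) = -100 ⇒ S(n) = 4*(-2)**n*n**3 + 16*(-2)**n*n**2 + 24*(-2)**n*n + 6*(-2)**n + 100.

S(n) = 4*(-2)**n*n**3 + 16*(-2)**n*n**2 + 24*(-2)**n*n + 6*(-2)**n + 100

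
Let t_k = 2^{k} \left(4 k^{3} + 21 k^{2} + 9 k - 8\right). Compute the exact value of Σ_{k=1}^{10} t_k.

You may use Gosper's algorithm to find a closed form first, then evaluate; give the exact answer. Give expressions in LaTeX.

Σ = 10084364

r(k) = 2*(4*k**3 + 33*k**2 + 63*k + 26)/(4*k**3 + 21*k**2 + 9*k - 8) after simplifying.
Gosper form: A/B · C(k+1)/C(k) with A=2, B=1, C=k**3 + 21*k**2/4 + 9*k/4 - 2.
Need (2)·f(k+1) − (1)·f(k) = k**3 + 21*k**2/4 + 9*k/4 - 2.
Bound: deg f ≤ 3.
A polynomial solution: f(k) = (4*k**3 - 3*k**2 - 3*k - 4)/4.
Certificate R = B(k−1)f/C = (4*k**3 - 3*k**2 - 3*k - 4)/((k + 1)*(4*k**2 + 17*k - 8)) gives s_k = 2**k*(4*k**3 - 3*k**2 - 3*k - 4).
s_(k+1) − s_k = 2**k*(4*k**3 + 21*k**2 + 9*k - 8) = t_k.
Σ_(k=1)^(10) t_k = s_(11) − s_(1) = 10084352 − (-12) = 10084364.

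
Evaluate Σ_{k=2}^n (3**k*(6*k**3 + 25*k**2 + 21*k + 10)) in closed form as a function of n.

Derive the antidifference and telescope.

S(n) = 9*3**n*n**3 + 24*3**n*n**2 + 21*3**n*n + 12*3**n - 198

Compute t_(k+1)/t_k: get 3*(6*k**3 + 43*k**2 + 89*k + 62)/(6*k**3 + 25*k**2 + 21*k + 10).
Take A(k)=3, B(k)=1, C(k)=k**3 + 25*k**2/6 + 7*k/2 + 5/3.
Need (3)·f(k+1) − (1)·f(k) = k**3 + 25*k**2/6 + 7*k/2 + 5/3.
Degrees (0,0,3) ⇒ d ≤ 3.
Coefficient equations give f(k) = (3*k**3 - k**2 + 2)/6.
Get s_k = R·t_k = 3**k*(3*k**3 - k**2 + 2) with R(k) = B(k−1)f(k)/C(k) = (3*k**3 - k**2 + 2)/(6*k**3 + 25*k**2 + 21*k + 10).
Check: Δs_k = 3**k*(6*k**3 + 25*k**2 + 21*k + 10). ✓
Σ_(k=2)^n t_k = s_(n+1) − s_(2) = (3**(n + 1)*(3*n**3 + 8*n**2 + 7*n + 4)) − (198), i.e. 9*3**n*n**3 + 24*3**n*n**2 + 21*3**n*n + 12*3**n - 198.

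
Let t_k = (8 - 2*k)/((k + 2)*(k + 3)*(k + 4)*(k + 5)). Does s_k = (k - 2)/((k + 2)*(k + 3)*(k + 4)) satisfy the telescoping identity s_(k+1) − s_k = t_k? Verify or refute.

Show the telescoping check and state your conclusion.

Valid — Δs_k = t_k.

s_(k+1) = (k - 1)/((k + 3)*(k + 4)*(k + 5))
s_(k+1) − s_k = 2*(4 - k)/(k**4 + 14*k**3 + 71*k**2 + 154*k + 120)
(s_(k+1) − s_k) − t_k = 0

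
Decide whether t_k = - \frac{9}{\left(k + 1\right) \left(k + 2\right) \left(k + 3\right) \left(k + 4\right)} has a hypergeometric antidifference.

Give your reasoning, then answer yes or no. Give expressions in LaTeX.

Step 1: r(k) = (k + 1)/(k + 5).
So A=k + 1 and B=k + 5, with C=1.
Solve (k + 1)·f(k+1) − (k + 4)·f(k) = 1.
Degrees (1,1,0) ⇒ d ≤ 3.
Coefficient equations give f(k) = k*(k**2 + 6*k + 11)/18.
Then R = B(k−1)f/C = k*(k + 4)*(k**2 + 6*k + 11)/18, so s_k = R(k)·t_k = k*(-k**2 - 6*k - 11)/(2*(k + 1)*(k + 2)*(k + 3)).
Check: Δs_k = -9/(k**4 + 10*k**3 + 35*k**2 + 50*k + 24). ✓

Yes. s_k = \frac{k \left(- k^{2} - 6 k - 11\right)}{2 \left(k + 1\right) \left(k + 2\right) \left(k + 3\right)}.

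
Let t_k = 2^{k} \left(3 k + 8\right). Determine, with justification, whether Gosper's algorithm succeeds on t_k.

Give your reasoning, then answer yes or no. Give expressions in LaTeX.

Yes. s_k = 2^{k} \left(3 k + 2\right).

The ratio is 2*(3*k + 11)/(3*k + 8).
Take A(k)=2, B(k)=1, C(k)=k + 8/3.
Set up (2)·f(k+1) − (1)·f(k) − (k + 8/3) = 0.
deg f ≤ 1 (via 0,0,1).
Coefficient equations give f(k) = (3*k + 2)/3.
R(k) = B(k−1)·f(k)/C(k) = (3*k + 2)/(3*k + 8); s_k = R·t_k = 2**k*(3*k + 2).
Check: Δs_k = 2**k*(3*k + 8). ✓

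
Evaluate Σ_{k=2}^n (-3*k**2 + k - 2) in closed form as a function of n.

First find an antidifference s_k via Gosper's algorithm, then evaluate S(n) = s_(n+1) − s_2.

S(n) = -n**3 - n**2 - 2*n + 4

r(k) = (-k + 3*(k + 1)**2 + 1)/(3*k**2 - k + 2) after simplifying.
So A=1 and B=1, with C=k**2 - k/3 + 2/3.
Key eq: (1)·f(k+1) = (1)·f(k) + (k**2 - k/3 + 2/3).
Bound: deg f ≤ 3.
Solve for f: f(k) = k*(k**2 - 2*k + 3)/3 (degree 3 ≤ 3).
Certificate R = B(k−1)f/C = k*(k**2 - 2*k + 3)/(3*k**2 - k + 2) gives s_k = k*(-k**2 + 2*k - 3).
Check: Δs_k = -3*k**2 + k - 2. ✓
Evaluate: s_(n+1) = -n**3 - n**2 - 2*n - 2; subtract s_(2) = -6 ⇒ S(n) = -n**3 - n**2 - 2*n + 4.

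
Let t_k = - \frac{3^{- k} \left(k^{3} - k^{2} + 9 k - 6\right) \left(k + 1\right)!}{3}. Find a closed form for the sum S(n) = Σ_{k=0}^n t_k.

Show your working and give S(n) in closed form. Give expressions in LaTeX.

S(n) = 4 - \frac{3^{- n} n^{2} \left(n + 2\right)!}{3} - 3^{- n} \left(n + 2\right)!

r(k) = (k + 2)*(9*k + (k + 1)**3 - (k + 1)**2 + 3)/(3*(k**3 - k**2 + 9*k - 6)) after simplifying.
Normal form (A,B,C) = (k/3 + 2/3, 1, k**3 - k**2 + 9*k - 6).
Key eq: (k/3 + 2/3)·f(k+1) = (1)·f(k) + (k**3 - k**2 + 9*k - 6).
Degrees (1,0,3) ⇒ d ≤ 2.
Coefficient equations give f(k) = 3*(k**2 - 2*k + 4).
Get s_k = R·t_k = -(k**2 - 2*k + 4)*factorial(k + 1)/3**k with R(k) = B(k−1)f(k)/C(k) = 3*(k**2 - 2*k + 4)/(k**3 - k**2 + 9*k - 6).
Check: Δs_k = -(k**3 - k**2 + 9*k - 6)*factorial(k + 1)/(3*3**k). ✓
Telescope: S(n) = s_(n+1) − s_(0) = -3**(-n - 1)*(n**2 + 3)*factorial(n + 2) − (-4) = 4 - n**2*factorial(n + 2)/(3*3**n) - factorial(n + 2)/3**n.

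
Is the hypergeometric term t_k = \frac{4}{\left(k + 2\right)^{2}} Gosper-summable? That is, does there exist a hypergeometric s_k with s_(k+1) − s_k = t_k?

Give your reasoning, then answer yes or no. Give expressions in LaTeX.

No — t_k has no hypergeometric antidifference.

r(k) = (k + 2)**2/(k + 3)**2 after simplifying.
A = k**2 + 4*k + 4, B = k**2 + 6*k + 9, C = 1.
f must satisfy (k**2 + 4*k + 4)·f(k+1) − (k**2 + 4*k + 4)·f(k) = 1.
Degrees (2,2,0) ⇒ d ≤ 0.
Write f(k) = c0. Then LHS − RHS = -1, requiring -1 = 0: contradictory. No certificate.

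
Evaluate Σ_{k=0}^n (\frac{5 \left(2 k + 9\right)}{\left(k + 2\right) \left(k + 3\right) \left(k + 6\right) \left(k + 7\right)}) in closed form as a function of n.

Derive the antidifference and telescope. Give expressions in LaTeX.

The ratio is (k + 2)*(k + 6)*(2*k + 11)/((k + 4)*(k + 8)*(2*k + 9)).
Gosper form: A/B · C(k+1)/C(k) with A=k + 2, B=k + 8, C=k**3 + 27*k**2/2 + 121*k/2 + 90.
Key eq: (k + 2)·f(k+1) = (k + 7)·f(k) + (k**3 + 27*k**2/2 + 121*k/2 + 90).
deg f ≤ 5 (via 1,1,3).
Coefficient equations give f(k) = k*(k + 3)*(k + 4)*(k + 5)*(k + 8)/24.
Then R = B(k−1)f/C = k*(k + 3)*(k + 7)*(k + 8)/(12*(2*k + 9)), so s_k = R(k)·t_k = 5*k*(k + 8)/(12*(k**2 + 8*k + 12)).
Verify: 5*(2*k + 9)/(k**4 + 18*k**3 + 113*k**2 + 288*k + 252) matches t_k.
s_(n+1) = 5*(n**2 + 10*n + 9)/(12*(n**2 + 10*n + 21)) and s_(0) = 0, so S(n) = 5*(n**2 + 10*n + 9)/(12*(n**2 + 10*n + 21)).

S(n) = \frac{5 \left(n^{2} + 10 n + 9\right)}{12 \left(n^{2} + 10 n + 21\right)}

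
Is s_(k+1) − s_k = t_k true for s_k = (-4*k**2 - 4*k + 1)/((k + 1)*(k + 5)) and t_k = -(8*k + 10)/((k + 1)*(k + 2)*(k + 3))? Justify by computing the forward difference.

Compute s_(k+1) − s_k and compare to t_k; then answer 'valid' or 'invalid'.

Invalid: residual 3*(-4*k**3 - 8*k**2 + 39*k + 53)/(k**5 + 17*k**4 + 107*k**3 + 307*k**2 + 396*k + 180) ≠ 0.

s_(k+1) = (-4*k - 4*(k + 1)**2 - 3)/((k + 2)*(k + 6))
s_(k+1) − s_k = (-20*k**2 - 62*k - 47)/(k**4 + 14*k**3 + 65*k**2 + 112*k + 60)
(s_(k+1) − s_k) − t_k = 3*(-4*k**3 - 8*k**2 + 39*k + 53)/(k**5 + 17*k**4 + 107*k**3 + 307*k**2 + 396*k + 180)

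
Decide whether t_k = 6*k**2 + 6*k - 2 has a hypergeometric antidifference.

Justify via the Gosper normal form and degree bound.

Yes. s_k = 2*k*(k**2 - 2).

t_(k+1)/t_k = (3*k**2 + 9*k + 5)/(3*k**2 + 3*k - 1).
Gosper form: A/B · C(k+1)/C(k) with A=1, B=1, C=k**2 + k - 1/3.
Solve (1)·f(k+1) − (1)·f(k) = k**2 + k - 1/3.
Bound: deg f ≤ 3.
Solve for f: f(k) = k*(k**2 - 2)/3 (degree 3 ≤ 3).
Get s_k = R·t_k = 2*k*(k**2 - 2) with R(k) = B(k−1)f(k)/C(k) = k*(k**2 - 2)/(3*k**2 + 3*k - 1).
Δs = 6*k**2 + 6*k - 2, as required.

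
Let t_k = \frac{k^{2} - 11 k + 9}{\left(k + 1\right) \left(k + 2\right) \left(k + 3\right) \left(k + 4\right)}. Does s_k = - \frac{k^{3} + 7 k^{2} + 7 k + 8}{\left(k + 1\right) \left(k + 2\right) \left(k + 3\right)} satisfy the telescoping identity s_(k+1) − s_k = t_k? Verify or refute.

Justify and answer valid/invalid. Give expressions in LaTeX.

Valid: the claim telescopes to t_k.

s_(k+1) = (-7*k - (k + 1)**3 - 7*(k + 1)**2 - 15)/((k + 2)*(k + 3)*(k + 4))
s_(k+1) − s_k = (k**2 - 11*k + 9)/(k**4 + 10*k**3 + 35*k**2 + 50*k + 24)
(s_(k+1) − s_k) − t_k = 0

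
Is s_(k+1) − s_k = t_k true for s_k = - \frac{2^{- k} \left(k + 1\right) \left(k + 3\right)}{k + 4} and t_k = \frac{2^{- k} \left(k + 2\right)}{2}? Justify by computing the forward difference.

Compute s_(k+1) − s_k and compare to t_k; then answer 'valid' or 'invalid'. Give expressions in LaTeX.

Invalid: residual \frac{3 \cdot 2^{- k} \left(- k^{2} - 8 k - 14\right)}{2 \left(k^{2} + 9 k + 20\right)} ≠ 0.

s_(k+1) = -(k + 2)*(k + 4)/(2*2**k*(k + 5))
s_(k+1) − s_k = (k**3 + 8*k**2 + 14*k - 2)/(2*2**k*(k**2 + 9*k + 20))
(s_(k+1) − s_k) − t_k = 3*(-k**2 - 8*k - 14)/(2*2**k*(k**2 + 9*k + 20))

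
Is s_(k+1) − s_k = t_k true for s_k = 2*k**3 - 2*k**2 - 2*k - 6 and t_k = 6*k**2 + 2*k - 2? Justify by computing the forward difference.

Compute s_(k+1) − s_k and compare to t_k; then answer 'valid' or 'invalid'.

valid (s_(k+1) − s_k reduces to t_k)

s_(k+1) = 2*k**3 + 4*k**2 - 8
s_(k+1) − s_k = 6*k**2 + 2*k - 2
(s_(k+1) − s_k) − t_k = 0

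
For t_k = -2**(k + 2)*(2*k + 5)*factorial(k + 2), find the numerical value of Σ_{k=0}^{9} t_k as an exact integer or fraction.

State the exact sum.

t_(k+1)/t_k = 2*(k + 3)*(2*k + 7)/(2*k + 5).
Take A(k)=2*k + 6, B(k)=1, C(k)=k + 5/2.
Need (2*k + 6)·f(k+1) − (1)·f(k) = k + 5/2.
From deg A=1, deg B=0, deg C=1: d=0.
Coefficient equations give f(k) = 1/2.
Get s_k = R·t_k = -2**(k + 2)*factorial(k + 2) with R(k) = B(k−1)f(k)/C(k) = 1/(2*k + 5).
s_(k+1) − s_k = -2**(k + 2)*(2*k + 5)*factorial(k + 2) = t_k.
Evaluate s at k=10 and k=0: -1961990553600 and -8; difference -1961990553592.

Σ = -1961990553592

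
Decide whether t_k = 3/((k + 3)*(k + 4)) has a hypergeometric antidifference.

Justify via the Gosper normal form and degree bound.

Yes. s_k = k/(k + 3).

The ratio is (k + 3)/(k + 5).
Factor: A=k + 3; B=k + 5; C=1.
f must satisfy (k + 3)·f(k+1) − (k + 4)·f(k) = 1.
deg f ≤ 1 (via 1,1,0).
Solve for f: f(k) = k/3 (degree 1 ≤ 1).
Certificate R = B(k−1)f/C = k*(k + 4)/3 gives s_k = k/(k + 3).
Δs = 3/(k**2 + 7*k + 12), as required.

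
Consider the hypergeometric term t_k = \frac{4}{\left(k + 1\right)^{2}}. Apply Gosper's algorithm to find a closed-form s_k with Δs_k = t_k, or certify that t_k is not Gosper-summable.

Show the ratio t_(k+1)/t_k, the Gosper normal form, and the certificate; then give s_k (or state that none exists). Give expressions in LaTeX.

not Gosper-summable; s_k does not exist

Step 1: r(k) = (k + 1)**2/(k + 2)**2.
Factor: A=k**2 + 2*k + 1; B=k**2 + 4*k + 4; C=1.
Set up (k**2 + 2*k + 1)·f(k+1) − (k**2 + 2*k + 1)·f(k) − (1) = 0.
d = 0 from the (2,2,0) case.
Put f(k) = c0: A·f(k+1) − B(k−1)·f(k) − C = -1; need -1 = 0 — inconsistent ⇒ no f, not summable.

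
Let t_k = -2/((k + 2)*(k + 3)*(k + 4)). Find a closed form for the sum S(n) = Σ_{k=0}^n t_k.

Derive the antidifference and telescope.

S(n) = (-n**2 - 7*n - 6)/(6*(n**2 + 7*n + 12))

Compute t_(k+1)/t_k: get (k + 2)/(k + 5).
Gosper form: A/B · C(k+1)/C(k) with A=k + 2, B=k + 5, C=1.
Need (k + 2)·f(k+1) − (k + 4)·f(k) = 1.
From deg A=1, deg B=1, deg C=0: d=2.
Solve for f: f(k) = k*(k + 5)/12 (degree 2 ≤ 2).
Then R = B(k−1)f/C = k*(k + 4)*(k + 5)/12, so s_k = R(k)·t_k = k*(-k - 5)/(6*(k + 2)*(k + 3)).
Δs = -2/(k**3 + 9*k**2 + 26*k + 24), as required.
Evaluate: s_(n+1) = (-n**2 - 7*n - 6)/(6*(n**2 + 7*n + 12)); subtract s_(0) = 0 ⇒ S(n) = (-n**2 - 7*n - 6)/(6*(n**2 + 7*n + 12)).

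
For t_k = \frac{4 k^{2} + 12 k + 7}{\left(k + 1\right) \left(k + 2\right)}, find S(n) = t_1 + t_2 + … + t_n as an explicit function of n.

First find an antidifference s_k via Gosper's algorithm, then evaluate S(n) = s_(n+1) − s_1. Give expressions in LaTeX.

S(n) = \frac{n \left(8 n + 15\right)}{2 \left(n + 2\right)}

t_(k+1)/t_k = (k + 1)*(12*k + 4*(k + 1)**2 + 19)/((k + 3)*(4*k**2 + 12*k + 7)).
Take A(k)=k + 1, B(k)=k + 3, C(k)=k**2 + 3*k + 7/4.
f must satisfy (k + 1)·f(k+1) − (k + 2)·f(k) = k**2 + 3*k + 7/4.
From deg A=1, deg B=1, deg C=2: d=2.
Match coefficients ⇒ f(k) = k*(4*k + 3)/4.
Certificate R = B(k−1)f/C = k*(k + 2)*(4*k + 3)/(4*k**2 + 12*k + 7) gives s_k = k*(4*k + 3)/(k + 1).
Δs = (4*k**2 + 12*k + 7)/(k**2 + 3*k + 2), as required.
Evaluate: s_(n+1) = (4*n**2 + 11*n + 7)/(n + 2); subtract s_(1) = 7/2 ⇒ S(n) = n*(8*n + 15)/(2*(n + 2)).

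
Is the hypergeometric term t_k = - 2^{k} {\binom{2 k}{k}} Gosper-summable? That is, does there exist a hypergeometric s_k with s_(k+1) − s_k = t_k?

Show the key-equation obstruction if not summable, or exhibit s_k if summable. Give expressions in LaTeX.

No — key equation has no polynomial f.

r(k) = 4*(2*k + 1)/(k + 1) after simplifying.
So A=8*k + 4 and B=k + 1, with C=1.
Set up (8*k + 4)·f(k+1) − (k)·f(k) − (1) = 0.
Bound: deg f ≤ -1.
deg f ≤ -1 is impossible — no certificate.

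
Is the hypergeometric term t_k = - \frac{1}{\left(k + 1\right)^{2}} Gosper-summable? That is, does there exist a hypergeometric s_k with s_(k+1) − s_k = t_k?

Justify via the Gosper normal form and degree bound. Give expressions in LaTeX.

The ratio is (k + 1)**2/(k + 2)**2.
Factor: A=k**2 + 2*k + 1; B=k**2 + 4*k + 4; C=1.
f must satisfy (k**2 + 2*k + 1)·f(k+1) − (k**2 + 2*k + 1)·f(k) = 1.
Degrees (2,2,0) ⇒ d ≤ 0.
f = c0 ⇒ A·f(k+1) − B(k−1)·f(k) − C = -1. The system {-1 = 0} is inconsistent; no antidifference.

No — t_k has no hypergeometric antidifference.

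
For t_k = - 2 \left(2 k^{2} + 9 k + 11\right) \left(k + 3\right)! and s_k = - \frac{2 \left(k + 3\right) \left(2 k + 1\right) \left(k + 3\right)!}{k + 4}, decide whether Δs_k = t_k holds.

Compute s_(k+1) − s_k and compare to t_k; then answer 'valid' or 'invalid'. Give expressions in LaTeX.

s_(k+1) = -2*(k + 4)*(2*k + 3)*factorial(k + 4)/(k + 5)
s_(k+1) − s_k = -2*(2*k**4 + 25*k**3 + 115*k**2 + 234*k + 177)*factorial(k + 3)/((k + 4)*(k + 5))
(s_(k+1) − s_k) − t_k = 2*(2*k**3 + 17*k**2 + 45*k + 43)*factorial(k + 3)/((k + 4)*(k + 5))

Invalid: residual \frac{2 \left(2 k^{3} + 17 k^{2} + 45 k + 43\right) \left(k + 3\right)!}{\left(k + 4\right) \left(k + 5\right)} ≠ 0.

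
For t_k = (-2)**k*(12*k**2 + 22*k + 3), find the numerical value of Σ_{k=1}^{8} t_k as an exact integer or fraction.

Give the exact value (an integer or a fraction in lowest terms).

Step 1: r(k) = 2*(-12*k**2 - 46*k - 37)/(12*k**2 + 22*k + 3).
Factor: A=-2; B=1; C=k**2 + 11*k/6 + 1/4.
f must satisfy (-2)·f(k+1) − (1)·f(k) = k**2 + 11*k/6 + 1/4.
Bound: deg f ≤ 2.
Match coefficients ⇒ f(k) = -(4*k**2 + 2*k - 3)/12.
Get s_k = R·t_k = (-2)**k*(-4*k**2 - 2*k + 3) with R(k) = B(k−1)f(k)/C(k) = -(4*k**2 + 2*k - 3)/(12*k**2 + 22*k + 3).
s_(k+1) − s_k = (-2)**k*(12*k**2 + 22*k + 3) = t_k.
Σ_(k=1)^(8) t_k = s_(9) − s_(1) = 173568 − (6) = 173562.

Σ = 173562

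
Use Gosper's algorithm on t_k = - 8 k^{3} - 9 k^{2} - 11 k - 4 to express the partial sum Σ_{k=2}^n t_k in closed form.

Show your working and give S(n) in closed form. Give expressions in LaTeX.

t_(k+1)/t_k = (8*k**3 + 33*k**2 + 53*k + 32)/(8*k**3 + 9*k**2 + 11*k + 4).
Normal form (A,B,C) = (1, 1, k**3 + 9*k**2/8 + 11*k/8 + 1/2).
Solve (1)·f(k+1) − (1)·f(k) = k**3 + 9*k**2/8 + 11*k/8 + 1/2.
d = 4 from the (0,0,3) case.
Solve for f: f(k) = k**2*(2*k**2 - k + 3)/8 (degree 4 ≤ 4).
So s_k = (B(k−1)f/C)·t_k = (k**2*(2*k**2 - k + 3)/(8*k**3 + 9*k**2 + 11*k + 4))·t_k = k**2*(-2*k**2 + k - 3).
s_(k+1) − s_k = -8*k**3 - 9*k**2 - 11*k - 4 = t_k.
Σ_(k=2)^n t_k = s_(n+1) − s_(2) = (-2*n**4 - 7*n**3 - 12*n**2 - 11*n - 4) − (-36), i.e. -2*n**4 - 7*n**3 - 12*n**2 - 11*n + 32.

S(n) = - 2 n^{4} - 7 n^{3} - 12 n^{2} - 11 n + 32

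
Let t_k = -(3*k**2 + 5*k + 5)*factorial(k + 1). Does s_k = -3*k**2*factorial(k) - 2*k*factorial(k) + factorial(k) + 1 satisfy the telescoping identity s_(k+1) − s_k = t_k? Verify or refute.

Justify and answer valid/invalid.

valid; difference matches t_k

s_(k+1) = -3*k**3*factorial(k) - 11*k**2*factorial(k) - 12*k*factorial(k) - 4*factorial(k) + 1
s_(k+1) − s_k = -(3*k**2 + 5*k + 5)*factorial(k + 1)
(s_(k+1) − s_k) − t_k = 0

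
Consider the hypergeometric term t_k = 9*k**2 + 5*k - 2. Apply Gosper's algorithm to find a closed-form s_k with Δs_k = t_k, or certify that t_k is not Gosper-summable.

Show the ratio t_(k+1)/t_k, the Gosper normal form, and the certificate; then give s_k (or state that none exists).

Ratio r(k) = (9*k**2 + 23*k + 12)/(9*k**2 + 5*k - 2).
Take A(k)=1, B(k)=1, C(k)=k**2 + 5*k/9 - 2/9.
Need (1)·f(k+1) − (1)·f(k) = k**2 + 5*k/9 - 2/9.
From deg A=0, deg B=0, deg C=2: d=3.
A polynomial solution: f(k) = k*(3*k**2 - 2*k - 3)/9.
Certificate R = B(k−1)f/C = k*(3*k**2 - 2*k - 3)/(9*k**2 + 5*k - 2) gives s_k = k*(3*k**2 - 2*k - 3).
Verify: 9*k**2 + 5*k - 2 matches t_k.

s_k = k*(3*k**2 - 2*k - 3)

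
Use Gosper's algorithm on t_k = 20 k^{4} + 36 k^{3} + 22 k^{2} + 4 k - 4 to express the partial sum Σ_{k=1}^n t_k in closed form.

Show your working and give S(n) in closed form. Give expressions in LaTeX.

S(n) = n \left(4 n^{4} + 19 n^{3} + 32 n^{2} + 22 n + 1\right)

Ratio r(k) = (10*k**4 + 58*k**3 + 125*k**2 + 118*k + 39)/(10*k**4 + 18*k**3 + 11*k**2 + 2*k - 2).
Gosper form: A/B · C(k+1)/C(k) with A=1, B=1, C=k**4 + 9*k**3/5 + 11*k**2/10 + k/5 - 1/5.
Solve (1)·f(k+1) − (1)·f(k) = k**4 + 9*k**3/5 + 11*k**2/10 + k/5 - 1/5.
Bound: deg f ≤ 5.
Coefficient equations give f(k) = k*(4*k**4 - k**3 - 4*k**2 - 3)/20.
Then R = B(k−1)f/C = k*(4*k**4 - k**3 - 4*k**2 - 3)/(2*(10*k**4 + 18*k**3 + 11*k**2 + 2*k - 2)), so s_k = R(k)·t_k = k*(4*k**4 - k**3 - 4*k**2 - 3).
Δs = 20*k**4 + 36*k**3 + 22*k**2 + 4*k - 4, as required.
Evaluate: s_(n+1) = 4*n**5 + 19*n**4 + 32*n**3 + 22*n**2 + n - 4; subtract s_(1) = -4 ⇒ S(n) = n*(4*n**4 + 19*n**3 + 32*n**2 + 22*n + 1).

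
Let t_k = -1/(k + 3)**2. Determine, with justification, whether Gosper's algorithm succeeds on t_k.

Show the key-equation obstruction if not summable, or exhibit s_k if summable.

r(k) = (k + 3)**2/(k + 4)**2 after simplifying.
Normal form (A,B,C) = (k**2 + 6*k + 9, k**2 + 8*k + 16, 1).
Solve (k**2 + 6*k + 9)·f(k+1) − (k**2 + 6*k + 9)·f(k) = 1.
d = 0 from the (2,2,0) case.
f = c0 ⇒ A·f(k+1) − B(k−1)·f(k) − C = -1. The system {-1 = 0} is inconsistent; no antidifference.

No — the linear system for f has no solution.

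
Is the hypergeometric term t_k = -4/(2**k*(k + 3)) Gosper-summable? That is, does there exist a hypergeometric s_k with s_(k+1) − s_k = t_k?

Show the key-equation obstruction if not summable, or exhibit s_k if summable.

Step 1: r(k) = (k + 3)/(2*(k + 4)).
A = k/2 + 3/2, B = k + 4, C = 1.
Need (k/2 + 3/2)·f(k+1) − (k + 3)·f(k) = 1.
Bound: deg f ≤ -1.
Bound -1 < 0, so the key equation has no polynomial solution.

No — key equation has no polynomial f.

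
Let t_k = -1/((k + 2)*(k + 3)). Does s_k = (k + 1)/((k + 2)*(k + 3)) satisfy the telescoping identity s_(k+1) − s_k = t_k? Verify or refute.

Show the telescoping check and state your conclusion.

s_(k+1) = (k + 2)/((k + 3)*(k + 4))
s_(k+1) − s_k = -k/(k**3 + 9*k**2 + 26*k + 24)
(s_(k+1) − s_k) − t_k = 4/(k**3 + 9*k**2 + 26*k + 24)

Invalid: residual 4/(k**3 + 9*k**2 + 26*k + 24) ≠ 0.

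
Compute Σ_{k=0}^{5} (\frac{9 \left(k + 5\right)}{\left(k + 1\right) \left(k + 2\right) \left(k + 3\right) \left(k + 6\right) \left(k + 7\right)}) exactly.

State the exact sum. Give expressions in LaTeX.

Step 1: r(k) = (k + 1)*(k + 6)**2/((k + 4)*(k + 5)*(k + 8)).
Gosper form: A/B · C(k+1)/C(k) with A=k + 1, B=k + 8, C=k**3 + 14*k**2 + 65*k + 100.
Need (k + 1)·f(k+1) − (k + 7)·f(k) = k**3 + 14*k**2 + 65*k + 100.
deg f ≤ 6 (via 1,1,3).
Coefficient equations give f(k) = k*(k + 3)*(k + 4)**2*(k + 5)**2/36.
R(k) = B(k−1)·f(k)/C(k) = k*(k + 3)*(k + 4)*(k + 7)/36; s_k = R·t_k = k*(k**2 + 9*k + 20)/(4*(k**3 + 9*k**2 + 20*k + 12)).
Check: Δs_k = 9*(k + 5)/(k**5 + 19*k**4 + 131*k**3 + 401*k**2 + 540*k + 252). ✓
Telescoping: Σ = s_(6) − s_(0) = 55/224 − (0) = 55/224.

Σ = 55/224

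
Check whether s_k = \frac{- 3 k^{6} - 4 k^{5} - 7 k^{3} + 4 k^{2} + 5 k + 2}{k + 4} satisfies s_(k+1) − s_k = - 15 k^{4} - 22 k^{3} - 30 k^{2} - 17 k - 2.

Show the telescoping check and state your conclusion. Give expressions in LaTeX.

s_(k+1) = (5*k - 3*(k + 1)**6 - 4*(k + 1)**5 - 7*(k + 1)**3 + 4*(k + 1)**2 + 7)/(k + 5)
s_(k+1) − s_k = (-15*k**6 - 133*k**5 - 360*k**4 - 499*k**3 - 479*k**2 - 214*k - 22)/(k**2 + 9*k + 20)
(s_(k+1) − s_k) − t_k = 6*(4*k**5 + 28*k**4 + 38*k**3 + 46*k**2 + 24*k + 3)/(k**2 + 9*k + 20)

Invalid: residual \frac{6 \left(4 k^{5} + 28 k^{4} + 38 k^{3} + 46 k^{2} + 24 k + 3\right)}{k^{2} + 9 k + 20} ≠ 0.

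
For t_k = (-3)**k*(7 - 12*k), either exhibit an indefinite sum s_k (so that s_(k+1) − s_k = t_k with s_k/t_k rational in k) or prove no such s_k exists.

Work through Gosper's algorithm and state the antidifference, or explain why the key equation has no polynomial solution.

r(k) = 3*(-12*k - 5)/(12*k - 7) after simplifying.
Gosper form: A/B · C(k+1)/C(k) with A=-3, B=1, C=k - 7/12.
f must satisfy (-3)·f(k+1) − (1)·f(k) = k - 7/12.
From deg A=0, deg B=0, deg C=1: d=1.
Coefficient equations give f(k) = -(3*k - 4)/12.
Then R = B(k−1)f/C = -(3*k - 4)/(12*k - 7), so s_k = R(k)·t_k = (-3)**k*(3*k - 4).
Verify: (-3)**k*(7 - 12*k) matches t_k.

s_k = (-3)**k*(3*k - 4)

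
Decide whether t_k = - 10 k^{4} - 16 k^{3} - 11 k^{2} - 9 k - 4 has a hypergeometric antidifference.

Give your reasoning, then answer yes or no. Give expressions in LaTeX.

Yes. s_k = k \left(- 2 k^{4} + k^{3} + k^{2} - 3 k - 1\right).

t_(k+1)/t_k = (10*k**4 + 56*k**3 + 119*k**2 + 119*k + 50)/(10*k**4 + 16*k**3 + 11*k**2 + 9*k + 4).
So A=1 and B=1, with C=k**4 + 8*k**3/5 + 11*k**2/10 + 9*k/10 + 2/5.
f must satisfy (1)·f(k+1) − (1)·f(k) = k**4 + 8*k**3/5 + 11*k**2/10 + 9*k/10 + 2/5.
From deg A=0, deg B=0, deg C=4: d=5.
Coefficient equations give f(k) = k*(k + 1)*(2*k**3 - 3*k**2 + 2*k + 1)/10.
Certificate R = B(k−1)f/C = k*(2*k**3 - 3*k**2 + 2*k + 1)/(10*k**3 + 6*k**2 + 5*k + 4) gives s_k = k*(-2*k**4 + k**3 + k**2 - 3*k - 1).
Δs = -10*k**4 - 16*k**3 - 11*k**2 - 9*k - 4, as required.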